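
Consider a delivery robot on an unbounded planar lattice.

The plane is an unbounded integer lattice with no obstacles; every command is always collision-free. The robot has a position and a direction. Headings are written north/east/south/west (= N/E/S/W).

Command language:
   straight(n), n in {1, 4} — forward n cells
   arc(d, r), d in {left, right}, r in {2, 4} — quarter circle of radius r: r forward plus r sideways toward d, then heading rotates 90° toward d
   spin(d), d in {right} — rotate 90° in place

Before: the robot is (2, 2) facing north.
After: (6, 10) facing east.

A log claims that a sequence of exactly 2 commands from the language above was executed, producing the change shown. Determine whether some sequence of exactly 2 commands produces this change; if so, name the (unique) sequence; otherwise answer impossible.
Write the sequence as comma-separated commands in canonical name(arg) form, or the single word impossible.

key: position moved to (6,10) AND the heading swung to E — translation plus rotation needed
t0: (2, 2) facing north
step 1 (straight(4)): (2, 6) facing north
step 2 (arc(right, 4)): (6, 10) facing east
no other 2-command option fits: unique.

straight(4), arc(right, 4)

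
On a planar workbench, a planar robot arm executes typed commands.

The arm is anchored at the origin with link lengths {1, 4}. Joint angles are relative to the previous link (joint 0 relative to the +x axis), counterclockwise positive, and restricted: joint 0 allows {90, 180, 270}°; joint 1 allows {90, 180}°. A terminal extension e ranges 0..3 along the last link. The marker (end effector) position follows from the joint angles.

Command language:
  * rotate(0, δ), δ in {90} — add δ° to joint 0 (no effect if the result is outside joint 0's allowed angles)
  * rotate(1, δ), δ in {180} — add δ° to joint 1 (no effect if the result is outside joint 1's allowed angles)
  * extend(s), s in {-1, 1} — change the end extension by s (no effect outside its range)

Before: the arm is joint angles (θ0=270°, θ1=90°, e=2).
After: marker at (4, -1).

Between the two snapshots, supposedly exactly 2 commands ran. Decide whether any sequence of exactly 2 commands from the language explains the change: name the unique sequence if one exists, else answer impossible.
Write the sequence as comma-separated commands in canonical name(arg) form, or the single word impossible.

extend(-1), extend(-1)

from: joint angles (θ0=270°, θ1=90°, e=2)
t=1 extend(-1) ⇒ joint angles (θ0=270°, θ1=90°, e=1)
t=2 extend(-1) ⇒ joint angles (θ0=270°, θ1=90°, e=0)
uniquely the one of 16 2-step routes that fits.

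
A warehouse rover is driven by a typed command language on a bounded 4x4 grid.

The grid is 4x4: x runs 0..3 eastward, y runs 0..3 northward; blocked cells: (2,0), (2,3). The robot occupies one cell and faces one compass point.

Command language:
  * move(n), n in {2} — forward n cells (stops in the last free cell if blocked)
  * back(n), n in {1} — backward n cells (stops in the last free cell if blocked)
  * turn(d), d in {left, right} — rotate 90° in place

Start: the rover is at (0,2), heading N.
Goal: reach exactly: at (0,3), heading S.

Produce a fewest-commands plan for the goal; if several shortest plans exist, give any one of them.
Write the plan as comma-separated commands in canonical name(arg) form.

begin: at (0,2), heading N
step 1 (move(2)): at (0,3), heading N
step 2 (turn(left)): at (0,3), heading W
step 3 (turn(left)): at (0,3), heading S
minimal: 3 command(s), checked below 3.

move(2), turn(left), turn(left)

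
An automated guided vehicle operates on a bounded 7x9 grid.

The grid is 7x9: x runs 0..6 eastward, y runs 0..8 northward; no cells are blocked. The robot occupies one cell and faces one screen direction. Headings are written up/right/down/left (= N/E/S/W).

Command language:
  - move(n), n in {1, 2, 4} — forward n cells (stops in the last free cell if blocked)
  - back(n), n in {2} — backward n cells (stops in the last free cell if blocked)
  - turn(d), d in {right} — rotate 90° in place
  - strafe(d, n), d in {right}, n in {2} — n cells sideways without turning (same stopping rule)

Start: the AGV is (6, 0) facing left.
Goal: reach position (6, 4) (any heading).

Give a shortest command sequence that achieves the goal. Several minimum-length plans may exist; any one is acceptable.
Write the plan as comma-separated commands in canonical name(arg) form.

begin: (6, 0) facing left
t=1 turn(right) ⇒ (6, 0) facing up
t=2 move(4) ⇒ (6, 4) facing up
no 1-step plan works, so 2 is optimal.

turn(right), move(4)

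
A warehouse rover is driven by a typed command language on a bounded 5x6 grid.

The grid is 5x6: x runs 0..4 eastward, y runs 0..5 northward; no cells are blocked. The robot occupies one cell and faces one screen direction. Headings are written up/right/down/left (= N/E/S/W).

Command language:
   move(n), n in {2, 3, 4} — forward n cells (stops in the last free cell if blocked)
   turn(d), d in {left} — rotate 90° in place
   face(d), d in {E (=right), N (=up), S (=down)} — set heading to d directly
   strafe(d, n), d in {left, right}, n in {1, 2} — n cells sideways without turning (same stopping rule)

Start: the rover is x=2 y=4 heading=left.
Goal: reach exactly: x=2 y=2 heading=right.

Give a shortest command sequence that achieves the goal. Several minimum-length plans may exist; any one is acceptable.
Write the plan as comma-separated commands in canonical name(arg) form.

from: x=2 y=4 heading=left
[1] after face(E): x=2 y=4 heading=right
[2] after strafe(right, 2): x=2 y=2 heading=right
shorter routes all fall short; 2 is best.

face(E), strafe(right, 2)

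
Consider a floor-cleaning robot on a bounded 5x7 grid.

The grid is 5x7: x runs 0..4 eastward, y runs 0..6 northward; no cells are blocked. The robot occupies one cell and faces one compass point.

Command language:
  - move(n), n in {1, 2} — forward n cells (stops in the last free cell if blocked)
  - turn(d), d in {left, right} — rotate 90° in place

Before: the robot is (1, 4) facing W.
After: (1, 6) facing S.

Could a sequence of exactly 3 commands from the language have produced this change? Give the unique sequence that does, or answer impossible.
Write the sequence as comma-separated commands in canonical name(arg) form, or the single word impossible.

all 64 sequences checked — none match.

impossible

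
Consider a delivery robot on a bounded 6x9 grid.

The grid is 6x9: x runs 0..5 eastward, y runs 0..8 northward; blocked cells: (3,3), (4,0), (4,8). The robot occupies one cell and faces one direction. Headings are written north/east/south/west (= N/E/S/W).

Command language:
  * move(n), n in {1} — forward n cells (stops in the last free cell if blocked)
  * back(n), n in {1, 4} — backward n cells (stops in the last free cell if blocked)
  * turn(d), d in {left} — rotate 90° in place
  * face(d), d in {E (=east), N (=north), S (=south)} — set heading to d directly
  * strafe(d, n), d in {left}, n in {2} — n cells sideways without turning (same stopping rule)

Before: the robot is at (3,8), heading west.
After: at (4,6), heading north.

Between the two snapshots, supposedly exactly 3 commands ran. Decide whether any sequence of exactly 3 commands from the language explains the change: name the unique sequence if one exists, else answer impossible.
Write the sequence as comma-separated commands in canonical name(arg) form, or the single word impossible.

key: position moved to (4,6) AND the heading swung to N — translation plus rotation needed
from: at (3,8), heading west
1. strafe(left, 2) → at (3,6), heading west
2. back(1) → at (4,6), heading west
3. face(N) → at (4,6), heading north
all 512 alternatives checked — unique.

strafe(left, 2), back(1), face(N)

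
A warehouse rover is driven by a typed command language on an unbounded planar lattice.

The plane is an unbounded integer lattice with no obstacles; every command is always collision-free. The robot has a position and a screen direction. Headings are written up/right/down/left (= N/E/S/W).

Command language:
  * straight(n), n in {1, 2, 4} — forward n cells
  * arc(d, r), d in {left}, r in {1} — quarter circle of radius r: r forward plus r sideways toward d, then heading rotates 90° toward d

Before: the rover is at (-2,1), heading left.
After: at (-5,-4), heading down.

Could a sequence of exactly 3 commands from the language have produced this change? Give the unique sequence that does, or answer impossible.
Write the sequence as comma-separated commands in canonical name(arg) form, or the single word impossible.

straight(2), arc(left, 1), straight(4)

key: running straight(4) before straight(2) would end elsewhere — order is forced
from: at (-2,1), heading left
step 1 (straight(2)): at (-4,1), heading left
step 2 (arc(left, 1)): at (-5,0), heading down
step 3 (straight(4)): at (-5,-4), heading down
all 64 alternatives checked — unique.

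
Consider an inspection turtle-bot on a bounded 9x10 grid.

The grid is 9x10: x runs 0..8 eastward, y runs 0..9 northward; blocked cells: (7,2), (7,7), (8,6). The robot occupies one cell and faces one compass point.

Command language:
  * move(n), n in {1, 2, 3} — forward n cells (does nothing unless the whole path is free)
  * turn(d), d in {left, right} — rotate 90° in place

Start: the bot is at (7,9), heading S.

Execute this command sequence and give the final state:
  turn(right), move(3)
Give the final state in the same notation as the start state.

from: at (7,9), heading S
1. turn(right) → at (7,9), heading W
2. move(3) → at (4,9), heading W

at (4,9), heading W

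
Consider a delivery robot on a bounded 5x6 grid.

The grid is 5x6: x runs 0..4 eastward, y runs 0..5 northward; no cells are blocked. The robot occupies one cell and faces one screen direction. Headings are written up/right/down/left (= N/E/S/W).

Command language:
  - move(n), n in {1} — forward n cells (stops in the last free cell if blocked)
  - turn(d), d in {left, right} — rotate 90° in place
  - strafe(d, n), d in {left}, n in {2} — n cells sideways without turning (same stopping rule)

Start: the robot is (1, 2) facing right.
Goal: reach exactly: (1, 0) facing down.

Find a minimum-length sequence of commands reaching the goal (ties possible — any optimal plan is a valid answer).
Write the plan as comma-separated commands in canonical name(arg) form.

start: (1, 2) facing right
1. turn(right) → (1, 2) facing down
2. move(1) → (1, 1) facing down
3. move(1) → (1, 0) facing down
minimal: 3 command(s), checked below 3.

turn(right), move(1), move(1)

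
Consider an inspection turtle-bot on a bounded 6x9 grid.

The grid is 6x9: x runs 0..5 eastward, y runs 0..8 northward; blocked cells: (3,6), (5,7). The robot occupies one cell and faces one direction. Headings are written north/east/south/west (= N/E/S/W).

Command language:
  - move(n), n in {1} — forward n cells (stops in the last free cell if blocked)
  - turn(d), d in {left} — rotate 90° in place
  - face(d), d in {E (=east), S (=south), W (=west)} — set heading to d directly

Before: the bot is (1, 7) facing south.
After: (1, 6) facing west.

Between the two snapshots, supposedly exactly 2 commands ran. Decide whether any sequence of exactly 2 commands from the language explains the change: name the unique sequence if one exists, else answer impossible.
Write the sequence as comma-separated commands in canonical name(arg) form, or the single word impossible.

move(1), face(W)

key: position moved to (1,6) AND the heading swung to W — translation plus rotation needed
begin: (1, 7) facing south
t=1 move(1) ⇒ (1, 6) facing south
t=2 face(W) ⇒ (1, 6) facing west
no rival 2-sequence matches.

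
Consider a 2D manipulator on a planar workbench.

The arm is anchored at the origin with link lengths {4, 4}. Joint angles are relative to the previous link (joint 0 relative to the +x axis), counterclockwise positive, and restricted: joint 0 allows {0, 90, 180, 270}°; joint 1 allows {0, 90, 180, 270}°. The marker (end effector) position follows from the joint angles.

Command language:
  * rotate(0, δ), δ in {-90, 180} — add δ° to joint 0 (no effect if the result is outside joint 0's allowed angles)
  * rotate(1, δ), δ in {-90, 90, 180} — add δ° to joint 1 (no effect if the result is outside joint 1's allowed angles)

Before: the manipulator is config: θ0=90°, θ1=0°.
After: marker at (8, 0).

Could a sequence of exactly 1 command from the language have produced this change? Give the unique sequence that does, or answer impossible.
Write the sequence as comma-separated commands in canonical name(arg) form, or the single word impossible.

initial: config: θ0=90°, θ1=0°
t=1 rotate(0, -90) ⇒ config: θ0=0°, θ1=0°
no other 1-command option fits: unique.

rotate(0, -90)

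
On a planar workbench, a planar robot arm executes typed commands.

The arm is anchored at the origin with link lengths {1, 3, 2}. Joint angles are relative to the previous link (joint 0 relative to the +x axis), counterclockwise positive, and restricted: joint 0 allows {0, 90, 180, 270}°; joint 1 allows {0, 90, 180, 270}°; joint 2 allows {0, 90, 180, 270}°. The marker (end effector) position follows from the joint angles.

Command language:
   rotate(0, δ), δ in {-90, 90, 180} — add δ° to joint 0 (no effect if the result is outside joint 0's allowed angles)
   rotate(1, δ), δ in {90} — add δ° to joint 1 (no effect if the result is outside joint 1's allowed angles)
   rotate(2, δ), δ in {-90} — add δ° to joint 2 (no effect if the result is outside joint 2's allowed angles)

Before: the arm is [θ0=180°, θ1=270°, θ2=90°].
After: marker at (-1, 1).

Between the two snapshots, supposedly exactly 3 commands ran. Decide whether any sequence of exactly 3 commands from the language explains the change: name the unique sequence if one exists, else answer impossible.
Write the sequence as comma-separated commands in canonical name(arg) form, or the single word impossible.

begin: [θ0=180°, θ1=270°, θ2=90°]
1. rotate(2, -90) → [θ0=180°, θ1=270°, θ2=0°]
2. rotate(2, -90) → [θ0=180°, θ1=270°, θ2=270°]
3. rotate(2, -90) → [θ0=180°, θ1=270°, θ2=180°]
no other 3-command option fits: unique.

rotate(2, -90), rotate(2, -90), rotate(2, -90)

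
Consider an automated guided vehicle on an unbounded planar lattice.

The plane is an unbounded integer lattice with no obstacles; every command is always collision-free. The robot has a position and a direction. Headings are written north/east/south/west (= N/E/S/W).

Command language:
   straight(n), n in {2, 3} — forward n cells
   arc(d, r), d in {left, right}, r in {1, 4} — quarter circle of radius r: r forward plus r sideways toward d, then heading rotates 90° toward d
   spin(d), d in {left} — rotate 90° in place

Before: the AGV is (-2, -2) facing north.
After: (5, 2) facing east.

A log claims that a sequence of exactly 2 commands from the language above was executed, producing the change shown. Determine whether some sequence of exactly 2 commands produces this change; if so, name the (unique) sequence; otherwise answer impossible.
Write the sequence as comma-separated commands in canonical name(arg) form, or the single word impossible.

arc(right, 4), straight(3)

key: order matters: swapping arc(right, 4) and straight(3) lands elsewhere
initial: (-2, -2) facing north
t=1 arc(right, 4) ⇒ (2, 2) facing east
t=2 straight(3) ⇒ (5, 2) facing east
uniquely the one of 49 2-step routes that fits.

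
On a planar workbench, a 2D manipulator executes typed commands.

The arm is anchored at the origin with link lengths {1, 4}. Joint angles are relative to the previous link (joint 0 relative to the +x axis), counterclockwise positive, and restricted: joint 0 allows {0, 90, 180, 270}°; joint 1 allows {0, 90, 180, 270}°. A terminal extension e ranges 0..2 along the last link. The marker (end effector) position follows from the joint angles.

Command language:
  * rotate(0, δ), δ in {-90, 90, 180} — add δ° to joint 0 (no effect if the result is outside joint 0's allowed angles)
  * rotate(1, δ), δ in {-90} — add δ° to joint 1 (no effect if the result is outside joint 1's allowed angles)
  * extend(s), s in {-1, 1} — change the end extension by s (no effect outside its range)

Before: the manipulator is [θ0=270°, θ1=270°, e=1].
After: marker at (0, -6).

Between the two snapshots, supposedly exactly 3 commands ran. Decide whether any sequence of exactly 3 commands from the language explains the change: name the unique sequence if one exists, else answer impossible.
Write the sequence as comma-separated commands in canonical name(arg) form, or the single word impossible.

from: [θ0=270°, θ1=270°, e=1]
1. rotate(1, -90) → [θ0=270°, θ1=180°, e=1]
2. rotate(1, -90) → [θ0=270°, θ1=90°, e=1]
3. rotate(1, -90) → [θ0=270°, θ1=0°, e=1]
no other 3-command option fits: unique.

rotate(1, -90), rotate(1, -90), rotate(1, -90)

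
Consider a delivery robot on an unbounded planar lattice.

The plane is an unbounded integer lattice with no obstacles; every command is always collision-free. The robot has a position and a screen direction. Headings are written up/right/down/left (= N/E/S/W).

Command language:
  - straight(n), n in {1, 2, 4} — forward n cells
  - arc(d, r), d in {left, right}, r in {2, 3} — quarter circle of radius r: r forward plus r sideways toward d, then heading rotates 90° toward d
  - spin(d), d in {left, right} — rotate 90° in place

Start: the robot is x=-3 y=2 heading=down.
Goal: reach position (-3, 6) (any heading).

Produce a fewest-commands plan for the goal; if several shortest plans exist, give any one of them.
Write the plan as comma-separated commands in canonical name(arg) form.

spin(left), spin(left), straight(4)

initial: x=-3 y=2 heading=down
1. spin(left) → x=-3 y=2 heading=right
2. spin(left) → x=-3 y=2 heading=up
3. straight(4) → x=-3 y=6 heading=up
shorter routes all fall short; 3 is best.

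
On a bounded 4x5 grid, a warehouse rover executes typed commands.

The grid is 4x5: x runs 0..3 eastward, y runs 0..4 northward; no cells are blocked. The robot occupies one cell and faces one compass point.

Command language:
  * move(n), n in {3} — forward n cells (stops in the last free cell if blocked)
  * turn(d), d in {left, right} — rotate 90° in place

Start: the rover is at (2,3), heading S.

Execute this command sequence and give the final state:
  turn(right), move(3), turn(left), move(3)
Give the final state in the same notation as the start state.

at (0,0), heading S

t0: at (2,3), heading S
t=1 turn(right) ⇒ at (2,3), heading W
t=2 move(3) ⇒ at (0,3), heading W
t=3 turn(left) ⇒ at (0,3), heading S
t=4 move(3) ⇒ at (0,0), heading S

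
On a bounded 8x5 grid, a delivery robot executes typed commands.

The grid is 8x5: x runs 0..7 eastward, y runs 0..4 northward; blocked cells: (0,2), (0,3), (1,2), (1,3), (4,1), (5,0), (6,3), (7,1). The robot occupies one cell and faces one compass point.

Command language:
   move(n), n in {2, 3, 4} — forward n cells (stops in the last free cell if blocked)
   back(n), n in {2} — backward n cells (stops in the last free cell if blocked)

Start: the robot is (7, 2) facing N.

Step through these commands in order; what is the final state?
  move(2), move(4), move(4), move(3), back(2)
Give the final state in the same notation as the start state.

start: (7, 2) facing N
1. move(2) → (7, 4) facing N
2. move(4) → (7, 4) facing N
3. move(4) → (7, 4) facing N
4. move(3) → (7, 4) facing N
5. back(2) → (7, 2) facing N

(7, 2) facing N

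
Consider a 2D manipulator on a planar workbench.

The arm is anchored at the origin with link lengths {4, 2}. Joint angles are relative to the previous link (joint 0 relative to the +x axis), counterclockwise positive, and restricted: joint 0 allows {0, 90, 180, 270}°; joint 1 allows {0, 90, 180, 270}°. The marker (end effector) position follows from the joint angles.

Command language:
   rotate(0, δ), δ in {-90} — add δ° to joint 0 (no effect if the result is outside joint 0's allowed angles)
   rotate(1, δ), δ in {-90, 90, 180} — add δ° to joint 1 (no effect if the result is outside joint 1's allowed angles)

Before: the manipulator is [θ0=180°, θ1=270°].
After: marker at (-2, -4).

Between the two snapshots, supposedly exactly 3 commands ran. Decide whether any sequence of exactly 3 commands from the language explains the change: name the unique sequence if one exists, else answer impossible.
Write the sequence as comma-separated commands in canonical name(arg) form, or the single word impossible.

t0: [θ0=180°, θ1=270°]
step 1 (rotate(0, -90)): [θ0=90°, θ1=270°]
step 2 (rotate(0, -90)): [θ0=0°, θ1=270°]
step 3 (rotate(0, -90)): [θ0=270°, θ1=270°]
uniquely the one of 64 3-step routes that fits.

rotate(0, -90), rotate(0, -90), rotate(0, -90)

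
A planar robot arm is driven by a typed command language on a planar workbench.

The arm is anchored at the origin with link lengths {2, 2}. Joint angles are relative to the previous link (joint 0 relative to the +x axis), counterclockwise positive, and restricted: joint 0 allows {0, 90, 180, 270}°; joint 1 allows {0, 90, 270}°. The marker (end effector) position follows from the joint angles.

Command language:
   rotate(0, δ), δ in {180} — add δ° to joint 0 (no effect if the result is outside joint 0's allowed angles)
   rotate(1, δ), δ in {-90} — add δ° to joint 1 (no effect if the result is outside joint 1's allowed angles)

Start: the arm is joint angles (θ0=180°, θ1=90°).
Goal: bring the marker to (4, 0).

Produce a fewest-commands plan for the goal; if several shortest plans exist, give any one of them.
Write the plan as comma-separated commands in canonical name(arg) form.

initial: joint angles (θ0=180°, θ1=90°)
1. rotate(0, 180) → joint angles (θ0=0°, θ1=90°)
2. rotate(1, -90) → joint angles (θ0=0°, θ1=0°)
nothing shorter than 2 reaches the goal.

rotate(0, 180), rotate(1, -90)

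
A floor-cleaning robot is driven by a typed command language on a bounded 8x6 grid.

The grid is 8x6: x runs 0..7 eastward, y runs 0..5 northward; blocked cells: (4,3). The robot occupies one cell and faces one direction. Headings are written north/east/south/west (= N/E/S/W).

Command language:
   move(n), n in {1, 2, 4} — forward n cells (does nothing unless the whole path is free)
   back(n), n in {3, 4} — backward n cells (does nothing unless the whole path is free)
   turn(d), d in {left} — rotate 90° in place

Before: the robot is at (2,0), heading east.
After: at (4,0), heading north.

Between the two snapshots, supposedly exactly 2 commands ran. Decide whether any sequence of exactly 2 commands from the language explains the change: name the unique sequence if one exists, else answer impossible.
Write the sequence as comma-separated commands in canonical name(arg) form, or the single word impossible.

key: order matters: swapping move(2) and turn(left) lands elsewhere
start: at (2,0), heading east
1. move(2) → at (4,0), heading east
2. turn(left) → at (4,0), heading north
no rival 2-sequence matches.

move(2), turn(left)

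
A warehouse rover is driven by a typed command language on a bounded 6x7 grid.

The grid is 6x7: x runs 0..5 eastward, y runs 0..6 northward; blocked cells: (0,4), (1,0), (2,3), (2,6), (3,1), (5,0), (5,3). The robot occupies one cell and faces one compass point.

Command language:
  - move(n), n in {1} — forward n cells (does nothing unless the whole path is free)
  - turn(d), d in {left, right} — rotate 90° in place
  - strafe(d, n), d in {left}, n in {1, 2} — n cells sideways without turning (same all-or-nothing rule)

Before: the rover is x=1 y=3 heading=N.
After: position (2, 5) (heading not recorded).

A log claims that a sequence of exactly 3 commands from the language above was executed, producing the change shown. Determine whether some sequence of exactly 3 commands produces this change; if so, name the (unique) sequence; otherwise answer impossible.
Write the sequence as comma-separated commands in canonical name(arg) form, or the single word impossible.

key: order matters: swapping turn(right) and move(1) lands elsewhere
initial: x=1 y=3 heading=N
1. turn(right) → x=1 y=3 heading=E
2. strafe(left, 2) → x=1 y=5 heading=E
3. move(1) → x=2 y=5 heading=E
no other 3-command option fits: unique.

turn(right), strafe(left, 2), move(1)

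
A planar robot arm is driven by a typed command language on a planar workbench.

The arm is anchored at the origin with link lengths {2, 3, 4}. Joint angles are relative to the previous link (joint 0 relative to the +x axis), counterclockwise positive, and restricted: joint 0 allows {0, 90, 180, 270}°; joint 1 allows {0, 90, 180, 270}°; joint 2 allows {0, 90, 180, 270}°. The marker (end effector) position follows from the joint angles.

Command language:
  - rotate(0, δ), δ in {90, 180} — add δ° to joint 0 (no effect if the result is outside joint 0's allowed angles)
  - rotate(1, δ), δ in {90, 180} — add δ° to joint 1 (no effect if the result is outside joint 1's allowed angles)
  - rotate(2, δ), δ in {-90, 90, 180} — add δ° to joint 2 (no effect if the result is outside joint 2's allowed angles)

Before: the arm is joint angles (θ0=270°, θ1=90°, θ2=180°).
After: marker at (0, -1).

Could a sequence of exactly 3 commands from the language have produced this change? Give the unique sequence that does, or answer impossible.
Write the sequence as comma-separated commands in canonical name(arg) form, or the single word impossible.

initial: joint angles (θ0=270°, θ1=90°, θ2=180°)
t=1 rotate(1, 90) ⇒ joint angles (θ0=270°, θ1=180°, θ2=180°)
t=2 rotate(1, 90) ⇒ joint angles (θ0=270°, θ1=270°, θ2=180°)
t=3 rotate(1, 90) ⇒ joint angles (θ0=270°, θ1=0°, θ2=180°)
all 343 alternatives checked — unique.

rotate(1, 90), rotate(1, 90), rotate(1, 90)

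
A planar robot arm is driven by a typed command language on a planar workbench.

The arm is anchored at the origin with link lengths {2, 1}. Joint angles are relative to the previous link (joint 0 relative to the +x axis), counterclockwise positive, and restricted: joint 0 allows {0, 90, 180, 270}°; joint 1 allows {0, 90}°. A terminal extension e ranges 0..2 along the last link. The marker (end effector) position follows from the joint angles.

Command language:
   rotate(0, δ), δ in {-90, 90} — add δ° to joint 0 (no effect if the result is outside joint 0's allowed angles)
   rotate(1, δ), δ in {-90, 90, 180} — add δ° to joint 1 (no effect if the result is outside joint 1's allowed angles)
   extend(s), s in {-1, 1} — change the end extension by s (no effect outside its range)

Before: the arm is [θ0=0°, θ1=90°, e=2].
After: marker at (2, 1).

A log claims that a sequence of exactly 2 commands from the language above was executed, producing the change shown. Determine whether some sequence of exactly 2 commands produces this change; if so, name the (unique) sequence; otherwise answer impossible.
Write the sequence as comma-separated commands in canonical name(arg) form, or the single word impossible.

extend(-1), extend(-1)

begin: [θ0=0°, θ1=90°, e=2]
1. extend(-1) → [θ0=0°, θ1=90°, e=1]
2. extend(-1) → [θ0=0°, θ1=90°, e=0]
all 49 alternatives checked — unique.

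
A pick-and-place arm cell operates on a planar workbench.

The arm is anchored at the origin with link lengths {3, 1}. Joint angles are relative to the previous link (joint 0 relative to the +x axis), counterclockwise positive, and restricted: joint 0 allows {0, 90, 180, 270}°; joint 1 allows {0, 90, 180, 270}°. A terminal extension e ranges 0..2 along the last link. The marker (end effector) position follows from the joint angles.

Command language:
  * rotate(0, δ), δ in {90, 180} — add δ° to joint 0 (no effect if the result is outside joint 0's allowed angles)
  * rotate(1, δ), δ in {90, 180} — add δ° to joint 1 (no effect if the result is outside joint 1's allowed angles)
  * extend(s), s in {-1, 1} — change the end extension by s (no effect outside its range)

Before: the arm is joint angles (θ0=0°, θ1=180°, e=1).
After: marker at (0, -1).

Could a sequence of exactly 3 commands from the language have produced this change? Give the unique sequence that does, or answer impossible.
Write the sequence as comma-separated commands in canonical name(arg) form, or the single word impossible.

rotate(0, 90), rotate(0, 90), rotate(0, 90)

from: joint angles (θ0=0°, θ1=180°, e=1)
step 1 (rotate(0, 90)): joint angles (θ0=90°, θ1=180°, e=1)
step 2 (rotate(0, 90)): joint angles (θ0=180°, θ1=180°, e=1)
step 3 (rotate(0, 90)): joint angles (θ0=270°, θ1=180°, e=1)
no other 3-command option fits: unique.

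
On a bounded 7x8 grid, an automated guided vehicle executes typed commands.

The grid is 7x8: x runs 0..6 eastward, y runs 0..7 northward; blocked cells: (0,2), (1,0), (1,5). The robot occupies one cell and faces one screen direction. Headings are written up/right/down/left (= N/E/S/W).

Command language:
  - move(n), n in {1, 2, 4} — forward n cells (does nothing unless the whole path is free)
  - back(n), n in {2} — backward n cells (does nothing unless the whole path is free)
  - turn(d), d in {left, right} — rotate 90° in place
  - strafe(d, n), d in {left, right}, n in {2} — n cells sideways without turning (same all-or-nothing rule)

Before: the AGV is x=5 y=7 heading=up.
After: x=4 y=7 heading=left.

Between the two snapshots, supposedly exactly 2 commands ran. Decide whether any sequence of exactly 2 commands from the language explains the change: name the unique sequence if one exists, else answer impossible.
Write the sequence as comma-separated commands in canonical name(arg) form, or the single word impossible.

key: cell and facing (now W) both changed — the 2 commands mix motion and turning
from: x=5 y=7 heading=up
t=1 turn(left) ⇒ x=5 y=7 heading=left
t=2 move(1) ⇒ x=4 y=7 heading=left
uniquely the one of 64 2-step routes that fits.

turn(left), move(1)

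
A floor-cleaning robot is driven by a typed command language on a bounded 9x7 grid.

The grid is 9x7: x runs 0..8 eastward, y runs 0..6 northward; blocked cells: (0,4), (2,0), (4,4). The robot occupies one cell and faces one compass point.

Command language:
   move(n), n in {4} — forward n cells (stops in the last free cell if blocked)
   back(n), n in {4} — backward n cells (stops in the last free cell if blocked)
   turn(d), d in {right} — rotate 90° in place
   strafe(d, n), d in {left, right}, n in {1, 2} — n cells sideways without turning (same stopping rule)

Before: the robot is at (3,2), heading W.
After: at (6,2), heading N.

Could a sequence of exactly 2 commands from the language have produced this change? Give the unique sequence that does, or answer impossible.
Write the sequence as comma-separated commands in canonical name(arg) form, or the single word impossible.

no 2-step route produces this change.

impossible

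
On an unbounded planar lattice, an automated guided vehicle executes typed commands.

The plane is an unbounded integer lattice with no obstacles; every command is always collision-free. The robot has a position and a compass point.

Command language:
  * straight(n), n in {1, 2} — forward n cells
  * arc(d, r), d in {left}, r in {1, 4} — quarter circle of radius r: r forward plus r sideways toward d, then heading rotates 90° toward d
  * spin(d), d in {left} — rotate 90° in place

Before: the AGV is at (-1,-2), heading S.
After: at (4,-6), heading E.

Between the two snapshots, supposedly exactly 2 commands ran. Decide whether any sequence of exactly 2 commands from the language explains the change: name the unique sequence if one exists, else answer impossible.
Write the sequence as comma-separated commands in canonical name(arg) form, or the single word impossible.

key: running straight(1) before arc(left, 4) would end elsewhere — order is forced
t0: at (-1,-2), heading S
1. arc(left, 4) → at (3,-6), heading E
2. straight(1) → at (4,-6), heading E
all 25 alternatives checked — unique.

arc(left, 4), straight(1)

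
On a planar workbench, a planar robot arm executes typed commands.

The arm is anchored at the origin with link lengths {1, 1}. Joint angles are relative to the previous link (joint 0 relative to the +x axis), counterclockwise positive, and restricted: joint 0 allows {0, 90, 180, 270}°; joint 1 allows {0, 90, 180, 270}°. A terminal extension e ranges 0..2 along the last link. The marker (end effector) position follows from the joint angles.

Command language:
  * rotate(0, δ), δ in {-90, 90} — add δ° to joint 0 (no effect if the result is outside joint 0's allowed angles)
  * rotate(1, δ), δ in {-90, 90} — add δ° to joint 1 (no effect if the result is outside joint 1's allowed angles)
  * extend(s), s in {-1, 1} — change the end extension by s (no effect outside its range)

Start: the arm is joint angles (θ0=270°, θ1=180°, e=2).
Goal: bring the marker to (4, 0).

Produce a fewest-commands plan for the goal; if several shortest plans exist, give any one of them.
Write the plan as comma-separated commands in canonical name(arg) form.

start: joint angles (θ0=270°, θ1=180°, e=2)
1. rotate(1, -90) → joint angles (θ0=270°, θ1=90°, e=2)
2. rotate(1, -90) → joint angles (θ0=270°, θ1=0°, e=2)
3. rotate(0, 90) → joint angles (θ0=0°, θ1=0°, e=2)
minimal: 3 command(s), checked below 3.

rotate(1, -90), rotate(1, -90), rotate(0, 90)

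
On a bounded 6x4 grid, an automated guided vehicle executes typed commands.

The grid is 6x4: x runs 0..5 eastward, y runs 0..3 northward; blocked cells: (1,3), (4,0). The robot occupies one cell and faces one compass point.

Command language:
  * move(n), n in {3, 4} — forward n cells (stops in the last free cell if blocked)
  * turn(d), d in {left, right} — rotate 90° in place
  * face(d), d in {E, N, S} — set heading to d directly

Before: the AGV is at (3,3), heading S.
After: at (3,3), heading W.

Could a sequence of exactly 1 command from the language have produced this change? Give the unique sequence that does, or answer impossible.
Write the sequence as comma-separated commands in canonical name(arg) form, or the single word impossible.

key: parked at (3,3) the whole time — nothing moves the robot
initial: at (3,3), heading S
1. turn(right) → at (3,3), heading W
all 7 alternatives checked — unique.

turn(right)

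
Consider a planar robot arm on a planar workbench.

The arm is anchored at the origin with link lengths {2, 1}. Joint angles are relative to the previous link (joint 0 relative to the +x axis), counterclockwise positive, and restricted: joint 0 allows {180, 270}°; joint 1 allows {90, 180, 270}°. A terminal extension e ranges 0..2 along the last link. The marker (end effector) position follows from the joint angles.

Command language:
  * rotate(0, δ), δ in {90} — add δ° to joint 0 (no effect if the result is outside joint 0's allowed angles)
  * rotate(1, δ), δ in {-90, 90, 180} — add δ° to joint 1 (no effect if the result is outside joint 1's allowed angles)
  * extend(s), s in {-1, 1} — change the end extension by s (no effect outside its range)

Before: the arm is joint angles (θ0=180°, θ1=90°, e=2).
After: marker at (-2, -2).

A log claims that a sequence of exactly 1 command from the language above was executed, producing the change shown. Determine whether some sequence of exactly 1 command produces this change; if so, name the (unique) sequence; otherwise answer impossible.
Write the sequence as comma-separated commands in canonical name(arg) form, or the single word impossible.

start: joint angles (θ0=180°, θ1=90°, e=2)
[1] after extend(-1): joint angles (θ0=180°, θ1=90°, e=1)
uniquely the one of 6 1-step routes that fits.

extend(-1)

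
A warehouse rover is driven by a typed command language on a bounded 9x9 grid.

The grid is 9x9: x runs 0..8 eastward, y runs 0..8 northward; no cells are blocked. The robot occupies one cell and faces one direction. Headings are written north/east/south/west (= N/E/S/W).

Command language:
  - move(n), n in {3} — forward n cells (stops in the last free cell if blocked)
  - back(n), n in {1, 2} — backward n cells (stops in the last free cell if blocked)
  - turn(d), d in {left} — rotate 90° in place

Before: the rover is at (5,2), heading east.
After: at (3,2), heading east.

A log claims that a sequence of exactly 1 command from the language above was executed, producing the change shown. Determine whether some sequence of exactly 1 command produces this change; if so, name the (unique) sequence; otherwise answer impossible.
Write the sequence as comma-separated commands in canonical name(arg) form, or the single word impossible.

back(2)

key: heading stays E — the single command does not turn
begin: at (5,2), heading east
t=1 back(2) ⇒ at (3,2), heading east
all 4 alternatives checked — unique.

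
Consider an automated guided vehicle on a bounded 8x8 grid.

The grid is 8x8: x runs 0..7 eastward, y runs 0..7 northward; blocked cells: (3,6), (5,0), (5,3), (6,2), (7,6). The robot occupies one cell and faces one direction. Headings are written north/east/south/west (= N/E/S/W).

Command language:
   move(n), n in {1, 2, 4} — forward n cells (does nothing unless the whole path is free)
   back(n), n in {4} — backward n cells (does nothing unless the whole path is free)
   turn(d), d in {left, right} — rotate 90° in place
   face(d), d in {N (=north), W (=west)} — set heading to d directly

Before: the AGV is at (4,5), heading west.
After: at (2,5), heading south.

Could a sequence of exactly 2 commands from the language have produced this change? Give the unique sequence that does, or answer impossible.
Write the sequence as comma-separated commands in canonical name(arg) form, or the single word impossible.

key: running turn(left) before move(2) would end elsewhere — order is forced
initial: at (4,5), heading west
[1] after move(2): at (2,5), heading west
[2] after turn(left): at (2,5), heading south
no rival 2-sequence matches.

move(2), turn(left)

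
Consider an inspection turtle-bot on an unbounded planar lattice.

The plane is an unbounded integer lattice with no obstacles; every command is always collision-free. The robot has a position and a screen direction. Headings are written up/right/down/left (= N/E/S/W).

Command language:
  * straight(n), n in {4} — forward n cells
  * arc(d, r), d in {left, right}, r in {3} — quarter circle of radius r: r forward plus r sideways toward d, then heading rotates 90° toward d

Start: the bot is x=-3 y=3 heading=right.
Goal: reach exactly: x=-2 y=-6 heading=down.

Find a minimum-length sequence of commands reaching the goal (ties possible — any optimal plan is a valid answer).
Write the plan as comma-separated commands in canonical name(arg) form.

t0: x=-3 y=3 heading=right
t=1 straight(4) ⇒ x=1 y=3 heading=right
t=2 arc(right, 3) ⇒ x=4 y=0 heading=down
t=3 arc(right, 3) ⇒ x=1 y=-3 heading=left
t=4 arc(left, 3) ⇒ x=-2 y=-6 heading=down
nothing shorter than 4 reaches the goal.

straight(4), arc(right, 3), arc(right, 3), arc(left, 3)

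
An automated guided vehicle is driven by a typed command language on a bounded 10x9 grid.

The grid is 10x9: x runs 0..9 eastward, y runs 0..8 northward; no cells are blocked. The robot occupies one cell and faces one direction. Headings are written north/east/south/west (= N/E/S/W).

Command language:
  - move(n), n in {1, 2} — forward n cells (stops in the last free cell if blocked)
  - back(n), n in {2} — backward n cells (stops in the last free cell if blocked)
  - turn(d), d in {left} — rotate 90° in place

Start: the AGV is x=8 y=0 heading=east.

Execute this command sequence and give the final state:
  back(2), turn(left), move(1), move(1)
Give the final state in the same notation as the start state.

begin: x=8 y=0 heading=east
t=1 back(2) ⇒ x=6 y=0 heading=east
t=2 turn(left) ⇒ x=6 y=0 heading=north
t=3 move(1) ⇒ x=6 y=1 heading=north
t=4 move(1) ⇒ x=6 y=2 heading=north

x=6 y=2 heading=north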